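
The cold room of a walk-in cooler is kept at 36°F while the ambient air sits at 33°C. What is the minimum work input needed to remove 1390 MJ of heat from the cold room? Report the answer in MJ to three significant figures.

In absolute terms T_C = 275.37 K and T_H = 306.15 K, so ΔT = 30.78 K.
The reversible limit is COP_R = T_C/ΔT = 8.947, so W_min = Q_C/COP = Q_C·ΔT/T_C.
W_min = 1390 × 30.78/275.37 = 155.4 MJ.

155 MJ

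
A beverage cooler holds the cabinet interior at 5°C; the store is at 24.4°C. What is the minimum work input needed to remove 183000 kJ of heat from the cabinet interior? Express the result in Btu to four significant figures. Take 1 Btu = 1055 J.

12100 Btu

In absolute terms T_C = 278.15 K and T_H = 297.55 K, so ΔT = 19.40 K.
The reversible limit is COP_R = T_C/ΔT = 14.34, so W_min = Q_C/COP = Q_C·ΔT/T_C.
W_min = 183000 × 19.40/278.15 = 12760 kJ = 12100 Btu.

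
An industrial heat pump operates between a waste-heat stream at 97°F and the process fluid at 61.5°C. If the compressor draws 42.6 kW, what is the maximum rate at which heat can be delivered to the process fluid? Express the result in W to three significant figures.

562000 W

In absolute terms T_C = 309.26 K and T_H = 334.65 K, so ΔT = 25.39 K.
COP_Carnot = T_H/ΔT = 334.65/25.39 = 13.18.
Q̇_max = COP_Carnot × Ẇ = 13.18 × 42.60 kW = 561.5 kW = 561500 W.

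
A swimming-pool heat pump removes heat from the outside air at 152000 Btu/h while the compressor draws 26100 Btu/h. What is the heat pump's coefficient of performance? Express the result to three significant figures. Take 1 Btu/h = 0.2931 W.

The first law gives Q̇_H = Q̇_C + Ẇ, so the three rates are Q̇_C = 152000, Q̇_H = 178100, Ẇ = 26100 Btu/h.
COP_HP = Q̇_H/Ẇ = 178100/26100 = 6.824.

6.82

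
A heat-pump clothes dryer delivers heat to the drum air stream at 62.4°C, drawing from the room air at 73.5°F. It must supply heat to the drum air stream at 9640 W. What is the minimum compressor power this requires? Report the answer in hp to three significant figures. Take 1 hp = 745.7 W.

1.52 hp

In absolute terms T_C = 296.21 K and T_H = 335.55 K, so ΔT = 39.34 K.
COP_Carnot = T_H/ΔT = 335.55/39.34 = 8.529.
Ẇ_min = Q̇/COP_Carnot = 9640/8.529 = 1130 W = 1.516 hp.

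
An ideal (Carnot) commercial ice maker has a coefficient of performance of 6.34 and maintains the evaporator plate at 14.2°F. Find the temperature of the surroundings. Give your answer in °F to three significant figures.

88.9 °F

COP_R = T_C/(T_H − T_C) gives T_H − T_C = T_C/COP.
With T_C = 263.26 K, T_H = 263.26 × (1 + 1/6.34) = 304.78 K.
Converting, 304.78 K = 88.94°F.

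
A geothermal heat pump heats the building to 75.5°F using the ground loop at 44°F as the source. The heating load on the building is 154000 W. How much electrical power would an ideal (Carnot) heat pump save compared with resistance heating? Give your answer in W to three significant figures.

In absolute terms T_C = 279.82 K and T_H = 297.32 K, so ΔT = 17.50 K.
COP_Carnot = T_H/ΔT = 297.32/17.50 = 16.99.
Resistance heating needs Ẇ_res = Q̇_H = 154000 W; the reversible heat pump needs only Ẇ_hp = Q̇_H/COP = 9064 W.
Saving = 154000 − 9064 = 144900 W.

145000 W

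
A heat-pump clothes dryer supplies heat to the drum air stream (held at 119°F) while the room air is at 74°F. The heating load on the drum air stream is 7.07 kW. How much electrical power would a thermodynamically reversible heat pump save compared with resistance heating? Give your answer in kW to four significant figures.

In absolute terms T_C = 296.48 K and T_H = 321.48 K, so ΔT = 25.00 K.
COP_Carnot = T_H/ΔT = 321.48/25.00 = 12.86.
Resistance heating needs Ẇ_res = Q̇_H = 7.070 kW; the reversible heat pump needs only Ẇ_hp = Q̇_H/COP = 0.5498 kW.
Saving = 7.070 − 0.5498 = 6.520 kW.

6.520 kW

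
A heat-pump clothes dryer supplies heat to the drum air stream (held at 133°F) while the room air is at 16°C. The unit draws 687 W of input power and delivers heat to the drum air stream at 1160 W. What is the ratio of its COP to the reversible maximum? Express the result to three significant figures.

COP_actual = Q̇_H/Ẇ = 1160/687.0 = 1.689.
In absolute terms T_C = 289.15 K and T_H = 329.26 K, so ΔT = 40.11 K.
COP_Carnot = T_H/ΔT = 329.26/40.11 = 8.209.
η_II = COP_actual/COP_Carnot = 1.689/8.209 = 0.2057.

0.206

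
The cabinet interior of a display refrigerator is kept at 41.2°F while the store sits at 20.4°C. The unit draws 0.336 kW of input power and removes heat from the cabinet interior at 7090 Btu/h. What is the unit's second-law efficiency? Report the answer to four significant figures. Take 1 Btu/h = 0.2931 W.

0.3398

Converting, Q̇_C = 7090 Btu/h = 2.078 kW, so COP_actual = Q̇_C/Ẇ = 2.078/0.3360 = 6.185.
In absolute terms T_C = 278.26 K and T_H = 293.55 K, so ΔT = 15.29 K.
COP_Carnot = T_C/ΔT = 278.26/15.29 = 18.20.
η_II = COP_actual/COP_Carnot = 6.185/18.20 = 0.3398.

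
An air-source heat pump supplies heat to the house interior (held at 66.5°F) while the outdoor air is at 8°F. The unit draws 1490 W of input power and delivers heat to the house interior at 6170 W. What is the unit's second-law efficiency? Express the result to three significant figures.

0.460

COP_actual = Q̇_H/Ẇ = 6170/1490 = 4.141.
In absolute terms T_C = 259.82 K and T_H = 292.32 K, so ΔT = 32.50 K.
COP_Carnot = T_H/ΔT = 292.32/32.50 = 8.994.
η_II = COP_actual/COP_Carnot = 4.141/8.994 = 0.4604.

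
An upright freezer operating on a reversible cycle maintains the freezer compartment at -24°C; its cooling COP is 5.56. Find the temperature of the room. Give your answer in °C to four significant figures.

20.81 °C

COP_R = T_C/(T_H − T_C) gives T_H − T_C = T_C/COP.
With T_C = 249.15 K, T_H = 249.15 × (1 + 1/5.56) = 293.96 K.
Converting, 293.96 K = 20.81°C.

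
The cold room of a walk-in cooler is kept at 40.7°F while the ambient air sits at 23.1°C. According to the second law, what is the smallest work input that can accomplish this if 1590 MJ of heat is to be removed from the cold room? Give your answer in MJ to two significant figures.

In absolute terms T_C = 277.98 K and T_H = 296.25 K, so ΔT = 18.27 K.
The reversible limit is COP_R = T_C/ΔT = 15.22, so W_min = Q_C/COP = Q_C·ΔT/T_C.
W_min = 1590 × 18.27/277.98 = 104.5 MJ.

100 MJ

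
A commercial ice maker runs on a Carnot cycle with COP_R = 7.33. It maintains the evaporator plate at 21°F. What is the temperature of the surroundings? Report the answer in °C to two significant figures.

COP_R = T_C/(T_H − T_C) gives T_H − T_C = T_C/COP.
With T_C = 267.04 K, T_H = 267.04 × (1 + 1/7.33) = 303.47 K.
Converting, 303.47 K = 30.32°C.

30 °C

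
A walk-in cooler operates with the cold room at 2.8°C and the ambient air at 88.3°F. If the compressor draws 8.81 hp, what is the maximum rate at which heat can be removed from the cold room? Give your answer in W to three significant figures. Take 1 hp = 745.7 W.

63700 W

In absolute terms T_C = 275.95 K and T_H = 304.43 K, so ΔT = 28.48 K.
COP_Carnot = T_C/ΔT = 275.95/28.48 = 9.690.
Q̇_max = COP_Carnot × Ẇ = 9.690 × 8.810 hp = 85.37 hp = 63660 W.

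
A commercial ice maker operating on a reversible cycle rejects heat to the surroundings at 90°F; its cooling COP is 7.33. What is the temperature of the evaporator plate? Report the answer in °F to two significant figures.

For a Carnot refrigerator COP_R = T_C/(T_H − T_C), so T_C = COP·T_H/(1 + COP).
With T_H = 305.37 K, T_C = 7.33 × 305.37/8.330 = 268.71 K.
Converting, 268.71 K = 24.01°F.

24 °F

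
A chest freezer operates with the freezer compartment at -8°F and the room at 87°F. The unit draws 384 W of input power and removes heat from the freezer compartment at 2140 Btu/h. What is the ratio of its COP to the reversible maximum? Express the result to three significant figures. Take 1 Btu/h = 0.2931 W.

Converting, Q̇_C = 2140 Btu/h = 627.2 W, so COP_actual = Q̇_C/Ẇ = 627.2/384.0 = 1.633.
In absolute terms T_C = 250.93 K and T_H = 303.71 K, so ΔT = 52.78 K.
COP_Carnot = T_C/ΔT = 250.93/52.78 = 4.754.
η_II = COP_actual/COP_Carnot = 1.633/4.754 = 0.3436.

0.344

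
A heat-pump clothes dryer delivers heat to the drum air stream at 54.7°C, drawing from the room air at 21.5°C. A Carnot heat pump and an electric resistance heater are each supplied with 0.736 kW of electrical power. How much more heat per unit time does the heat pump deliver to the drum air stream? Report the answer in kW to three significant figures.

6.53 kW

In absolute terms T_C = 294.65 K and T_H = 327.85 K, so ΔT = 33.20 K.
COP_Carnot = T_H/ΔT = 327.85/33.20 = 9.875.
The heat pump delivers Q̇_H = COP × Ẇ = 7.268 kW; the resistance heater delivers Ẇ = 0.7360 kW.
Extra = (COP − 1)·Ẇ = 6.532 kW.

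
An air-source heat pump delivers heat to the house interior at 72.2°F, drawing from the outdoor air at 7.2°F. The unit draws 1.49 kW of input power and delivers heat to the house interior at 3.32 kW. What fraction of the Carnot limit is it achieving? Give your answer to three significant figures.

0.272

COP_actual = Q̇_H/Ẇ = 3.320/1.490 = 2.228.
In absolute terms T_C = 259.37 K and T_H = 295.48 K, so ΔT = 36.11 K.
COP_Carnot = T_H/ΔT = 295.48/36.11 = 8.183.
η_II = COP_actual/COP_Carnot = 2.228/8.183 = 0.2723.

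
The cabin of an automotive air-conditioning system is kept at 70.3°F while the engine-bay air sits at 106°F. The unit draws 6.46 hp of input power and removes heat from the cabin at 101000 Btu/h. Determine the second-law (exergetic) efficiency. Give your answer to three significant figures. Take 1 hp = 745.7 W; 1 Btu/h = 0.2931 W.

Converting, Q̇_C = 101000 Btu/h = 39.70 hp, so COP_actual = Q̇_C/Ẇ = 39.70/6.460 = 6.145.
In absolute terms T_C = 294.43 K and T_H = 314.26 K, so ΔT = 19.83 K.
COP_Carnot = T_C/ΔT = 294.43/19.83 = 14.85.
η_II = COP_actual/COP_Carnot = 6.145/14.85 = 0.4140.

0.414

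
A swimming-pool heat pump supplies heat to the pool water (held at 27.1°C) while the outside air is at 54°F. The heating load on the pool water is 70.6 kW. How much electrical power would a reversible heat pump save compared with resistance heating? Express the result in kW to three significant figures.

67.1 kW

In absolute terms T_C = 285.37 K and T_H = 300.25 K, so ΔT = 14.88 K.
COP_Carnot = T_H/ΔT = 300.25/14.88 = 20.18.
Resistance heating needs Ẇ_res = Q̇_H = 70.60 kW; the reversible heat pump needs only Ẇ_hp = Q̇_H/COP = 3.498 kW.
Saving = 70.60 − 3.498 = 67.10 kW.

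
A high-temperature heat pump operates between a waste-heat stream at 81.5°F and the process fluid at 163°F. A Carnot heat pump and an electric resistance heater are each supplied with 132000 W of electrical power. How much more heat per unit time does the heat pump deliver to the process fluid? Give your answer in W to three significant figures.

In absolute terms T_C = 300.65 K and T_H = 345.93 K, so ΔT = 45.28 K.
COP_Carnot = T_H/ΔT = 345.93/45.28 = 7.640.
The heat pump delivers Q̇_H = COP × Ẇ = 1008000 W; the resistance heater delivers Ẇ = 132000 W.
Extra = (COP − 1)·Ẇ = 876500 W.

876000 W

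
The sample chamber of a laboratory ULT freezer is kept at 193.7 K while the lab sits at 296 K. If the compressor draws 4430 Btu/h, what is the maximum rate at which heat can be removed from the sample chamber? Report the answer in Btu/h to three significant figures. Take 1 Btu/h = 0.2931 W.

8390 Btu/h

The reservoir spacing is ΔT = 296 − 193.7 = 102.3 K.
COP_Carnot = T_C/ΔT = 193.70/102.3 = 1.893.
Q̇_max = COP_Carnot × Ẇ = 1.893 × 4430 Btu/h = 8388 Btu/h.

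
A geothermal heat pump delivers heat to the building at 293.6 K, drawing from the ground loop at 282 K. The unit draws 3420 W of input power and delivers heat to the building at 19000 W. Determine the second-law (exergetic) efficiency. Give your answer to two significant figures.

0.22

COP_actual = Q̇_H/Ẇ = 19000/3420 = 5.556.
The reservoir spacing is ΔT = 293.6 − 282 = 11.60 K.
COP_Carnot = T_H/ΔT = 293.60/11.60 = 25.31.
η_II = COP_actual/COP_Carnot = 5.556/25.31 = 0.2195.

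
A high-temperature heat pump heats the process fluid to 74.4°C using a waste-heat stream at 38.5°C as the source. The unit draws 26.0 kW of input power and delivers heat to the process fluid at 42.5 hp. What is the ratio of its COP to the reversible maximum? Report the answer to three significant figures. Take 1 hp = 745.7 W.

0.126

Converting, Q̇_H = 42.50 hp = 31.69 kW, so COP_actual = Q̇_H/Ẇ = 31.69/26.00 = 1.219.
In absolute terms T_C = 311.65 K and T_H = 347.55 K, so ΔT = 35.90 K.
COP_Carnot = T_H/ΔT = 347.55/35.90 = 9.681.
η_II = COP_actual/COP_Carnot = 1.219/9.681 = 0.1259.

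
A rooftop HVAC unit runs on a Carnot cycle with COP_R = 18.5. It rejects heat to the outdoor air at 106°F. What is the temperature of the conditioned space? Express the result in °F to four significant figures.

76.99 °F

For a Carnot refrigerator COP_R = T_C/(T_H − T_C), so T_C = COP·T_H/(1 + COP).
With T_H = 314.26 K, T_C = 18.5 × 314.26/19.50 = 298.15 K.
Converting, 298.15 K = 76.99°F.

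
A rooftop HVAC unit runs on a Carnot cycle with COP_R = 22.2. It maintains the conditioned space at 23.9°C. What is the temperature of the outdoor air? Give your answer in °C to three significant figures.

37.3 °C

COP_R = T_C/(T_H − T_C) gives T_H − T_C = T_C/COP.
With T_C = 297.05 K, T_H = 297.05 × (1 + 1/22.2) = 310.43 K.
Converting, 310.43 K = 37.28°C.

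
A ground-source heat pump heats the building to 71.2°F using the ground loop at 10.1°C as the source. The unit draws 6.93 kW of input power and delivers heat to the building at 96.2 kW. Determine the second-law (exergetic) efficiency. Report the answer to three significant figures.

COP_actual = Q̇_H/Ẇ = 96.20/6.930 = 13.88.
In absolute terms T_C = 283.25 K and T_H = 294.93 K, so ΔT = 11.68 K.
COP_Carnot = T_H/ΔT = 294.93/11.68 = 25.26.
η_II = COP_actual/COP_Carnot = 13.88/25.26 = 0.5497.

0.550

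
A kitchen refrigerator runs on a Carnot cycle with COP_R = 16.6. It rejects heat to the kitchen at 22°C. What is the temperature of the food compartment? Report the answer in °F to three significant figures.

41.4 °F

For a Carnot refrigerator COP_R = T_C/(T_H − T_C), so T_C = COP·T_H/(1 + COP).
With T_H = 295.15 K, T_C = 16.6 × 295.15/17.60 = 278.38 K.
Converting, 278.38 K = 41.41°F.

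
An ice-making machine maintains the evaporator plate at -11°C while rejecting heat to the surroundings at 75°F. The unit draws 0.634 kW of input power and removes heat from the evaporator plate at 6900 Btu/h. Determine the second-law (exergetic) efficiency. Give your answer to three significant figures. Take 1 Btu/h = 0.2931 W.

Converting, Q̇_C = 6900 Btu/h = 2.022 kW, so COP_actual = Q̇_C/Ẇ = 2.022/0.6340 = 3.190.
In absolute terms T_C = 262.15 K and T_H = 297.04 K, so ΔT = 34.89 K.
COP_Carnot = T_C/ΔT = 262.15/34.89 = 7.514.
η_II = COP_actual/COP_Carnot = 3.190/7.514 = 0.4245.

0.425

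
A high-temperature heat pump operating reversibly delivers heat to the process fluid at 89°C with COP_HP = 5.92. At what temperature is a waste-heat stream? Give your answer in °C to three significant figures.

27.8 °C

COP_HP = T_H/(T_H − T_C) gives T_H − T_C = T_H/COP.
With T_H = 362.15 K, T_C = 362.15 × (1 − 1/5.92) = 300.98 K.
Converting, 300.98 K = 27.83°C.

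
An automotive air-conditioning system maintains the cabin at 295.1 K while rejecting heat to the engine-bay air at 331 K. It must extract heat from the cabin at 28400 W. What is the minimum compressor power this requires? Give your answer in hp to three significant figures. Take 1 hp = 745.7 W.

The reservoir spacing is ΔT = 331 − 295.1 = 35.90 K.
COP_Carnot = T_C/ΔT = 295.10/35.90 = 8.220.
Ẇ_min = Q̇/COP_Carnot = 28400/8.220 = 3455 W = 4.633 hp.

4.63 hp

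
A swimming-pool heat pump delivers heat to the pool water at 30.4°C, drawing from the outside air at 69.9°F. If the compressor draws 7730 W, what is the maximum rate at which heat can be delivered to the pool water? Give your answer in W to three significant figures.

In absolute terms T_C = 294.21 K and T_H = 303.55 K, so ΔT = 9.344 K.
COP_Carnot = T_H/ΔT = 303.55/9.344 = 32.48.
Q̇_max = COP_Carnot × Ẇ = 32.48 × 7730 W = 251100 W.

251000 W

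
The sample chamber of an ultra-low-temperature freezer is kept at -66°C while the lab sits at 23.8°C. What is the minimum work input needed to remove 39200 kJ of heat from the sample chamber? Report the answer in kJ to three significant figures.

17000 kJ

In absolute terms T_C = 207.15 K and T_H = 296.95 K, so ΔT = 89.80 K.
The reversible limit is COP_R = T_C/ΔT = 2.307, so W_min = Q_C/COP = Q_C·ΔT/T_C.
W_min = 39200 × 89.80/207.15 = 16990 kJ.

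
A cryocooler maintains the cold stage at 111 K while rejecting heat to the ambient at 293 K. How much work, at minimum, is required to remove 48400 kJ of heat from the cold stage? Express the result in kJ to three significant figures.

The reservoir spacing is ΔT = 293 − 111 = 182.0 K.
The reversible limit is COP_R = T_C/ΔT = 0.6099, so W_min = Q_C/COP = Q_C·ΔT/T_C.
W_min = 48400 × 182.0/111.00 = 79360 kJ.

79400 kJ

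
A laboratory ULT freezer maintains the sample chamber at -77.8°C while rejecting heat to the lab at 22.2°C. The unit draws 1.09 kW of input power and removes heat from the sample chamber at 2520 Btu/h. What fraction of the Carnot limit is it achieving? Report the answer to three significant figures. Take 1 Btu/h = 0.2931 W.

Converting, Q̇_C = 2520 Btu/h = 0.7386 kW, so COP_actual = Q̇_C/Ẇ = 0.7386/1.090 = 0.6776.
In absolute terms T_C = 195.35 K and T_H = 295.35 K, so ΔT = 100.0 K.
COP_Carnot = T_C/ΔT = 195.35/100.0 = 1.954.
η_II = COP_actual/COP_Carnot = 0.6776/1.954 = 0.3469.

0.347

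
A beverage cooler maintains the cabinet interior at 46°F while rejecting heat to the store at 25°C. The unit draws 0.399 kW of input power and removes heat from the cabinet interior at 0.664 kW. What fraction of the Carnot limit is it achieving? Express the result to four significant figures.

0.1020

COP_actual = Q̇_C/Ẇ = 0.6640/0.3990 = 1.664.
In absolute terms T_C = 280.93 K and T_H = 298.15 K, so ΔT = 17.22 K.
COP_Carnot = T_C/ΔT = 280.93/17.22 = 16.31.
η_II = COP_actual/COP_Carnot = 1.664/16.31 = 0.1020.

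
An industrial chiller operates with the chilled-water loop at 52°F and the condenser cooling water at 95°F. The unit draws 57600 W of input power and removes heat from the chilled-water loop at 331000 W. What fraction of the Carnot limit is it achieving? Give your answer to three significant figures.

COP_actual = Q̇_C/Ẇ = 331000/57600 = 5.747.
In absolute terms T_C = 284.26 K and T_H = 308.15 K, so ΔT = 23.89 K.
COP_Carnot = T_C/ΔT = 284.26/23.89 = 11.90.
η_II = COP_actual/COP_Carnot = 5.747/11.90 = 0.4829.

0.483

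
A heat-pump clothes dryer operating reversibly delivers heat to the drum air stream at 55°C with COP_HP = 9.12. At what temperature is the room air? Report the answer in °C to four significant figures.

COP_HP = T_H/(T_H − T_C) gives T_H − T_C = T_H/COP.
With T_H = 328.15 K, T_C = 328.15 × (1 − 1/9.12) = 292.17 K.
Converting, 292.17 K = 19.02°C.

19.02 °C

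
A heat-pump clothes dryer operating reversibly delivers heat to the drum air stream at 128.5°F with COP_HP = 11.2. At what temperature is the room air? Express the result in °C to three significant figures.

24.4 °C

COP_HP = T_H/(T_H − T_C) gives T_H − T_C = T_H/COP.
With T_H = 326.76 K, T_C = 326.76 × (1 − 1/11.2) = 297.59 K.
Converting, 297.59 K = 24.44°C.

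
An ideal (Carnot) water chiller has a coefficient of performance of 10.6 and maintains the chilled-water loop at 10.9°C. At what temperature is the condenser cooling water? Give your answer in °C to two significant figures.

COP_R = T_C/(T_H − T_C) gives T_H − T_C = T_C/COP.
With T_C = 284.05 K, T_H = 284.05 × (1 + 1/10.6) = 310.85 K.
Converting, 310.85 K = 37.70°C.

38 °C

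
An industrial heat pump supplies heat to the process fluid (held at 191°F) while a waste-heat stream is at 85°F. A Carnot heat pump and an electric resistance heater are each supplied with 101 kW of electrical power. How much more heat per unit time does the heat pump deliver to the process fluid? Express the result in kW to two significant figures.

In absolute terms T_C = 302.59 K and T_H = 361.48 K, so ΔT = 58.89 K.
COP_Carnot = T_H/ΔT = 361.48/58.89 = 6.138.
The heat pump delivers Q̇_H = COP × Ẇ = 620.0 kW; the resistance heater delivers Ẇ = 101.0 kW.
Extra = (COP − 1)·Ẇ = 519.0 kW.

520 kW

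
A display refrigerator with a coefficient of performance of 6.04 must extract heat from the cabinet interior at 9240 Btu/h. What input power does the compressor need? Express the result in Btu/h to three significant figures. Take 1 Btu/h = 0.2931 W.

Ẇ = Q̇_C/COP = 9240/6.04 = 1530 Btu/h.

1530 Btu/h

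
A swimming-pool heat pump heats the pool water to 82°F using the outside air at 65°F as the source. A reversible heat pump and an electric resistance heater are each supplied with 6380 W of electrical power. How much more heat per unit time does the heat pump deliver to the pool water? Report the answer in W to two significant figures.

200000 W

In absolute terms T_C = 291.48 K and T_H = 300.93 K, so ΔT = 9.444 K.
COP_Carnot = T_H/ΔT = 300.93/9.444 = 31.86.
The heat pump delivers Q̇_H = COP × Ẇ = 203300 W; the resistance heater delivers Ẇ = 6380 W.
Extra = (COP − 1)·Ẇ = 196900 W.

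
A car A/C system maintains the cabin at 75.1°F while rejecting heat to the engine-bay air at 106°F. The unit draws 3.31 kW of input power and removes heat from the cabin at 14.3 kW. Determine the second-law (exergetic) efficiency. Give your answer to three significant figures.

0.250

COP_actual = Q̇_C/Ẇ = 14.30/3.310 = 4.320.
In absolute terms T_C = 297.09 K and T_H = 314.26 K, so ΔT = 17.17 K.
COP_Carnot = T_C/ΔT = 297.09/17.17 = 17.31.
η_II = COP_actual/COP_Carnot = 4.320/17.31 = 0.2496.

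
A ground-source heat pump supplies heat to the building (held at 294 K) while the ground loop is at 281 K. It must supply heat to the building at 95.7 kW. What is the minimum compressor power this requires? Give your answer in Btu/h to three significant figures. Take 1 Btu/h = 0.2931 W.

14400 Btu/h

The reservoir spacing is ΔT = 294 − 281 = 13.00 K.
COP_Carnot = T_H/ΔT = 294.00/13.00 = 22.62.
Ẇ_min = Q̇/COP_Carnot = 95.70/22.62 = 4.232 kW = 14440 Btu/h.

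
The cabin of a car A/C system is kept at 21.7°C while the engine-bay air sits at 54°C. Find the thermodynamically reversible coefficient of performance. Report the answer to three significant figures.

9.13

In absolute terms T_C = 294.85 K and T_H = 327.15 K, so ΔT = 32.30 K.
For a reversible cycle, COP_Carnot = T_C/ΔT = 294.85/32.30 = 9.128.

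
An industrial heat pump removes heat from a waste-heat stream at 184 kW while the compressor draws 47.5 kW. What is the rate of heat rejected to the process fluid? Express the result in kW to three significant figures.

232 kW

For a cyclic device the first law requires Q̇_H = Q̇_C + Ẇ.
Q̇_H = Q̇_C + Ẇ = 231.5 kW.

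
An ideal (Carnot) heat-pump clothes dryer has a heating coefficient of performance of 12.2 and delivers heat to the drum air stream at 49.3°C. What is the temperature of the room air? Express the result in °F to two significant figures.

COP_HP = T_H/(T_H − T_C) gives T_H − T_C = T_H/COP.
With T_H = 322.45 K, T_C = 322.45 × (1 − 1/12.2) = 296.02 K.
Converting, 296.02 K = 73.17°F.

73 °F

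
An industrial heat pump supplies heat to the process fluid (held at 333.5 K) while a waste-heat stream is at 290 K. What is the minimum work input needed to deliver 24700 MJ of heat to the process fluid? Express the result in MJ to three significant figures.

The reservoir spacing is ΔT = 333.5 − 290 = 43.50 K.
The reversible limit is COP_HP = T_H/ΔT = 7.667, so W_min = Q_H/COP = Q_H·ΔT/T_H.
W_min = 24700 × 43.50/333.50 = 3222 MJ.

3220 MJ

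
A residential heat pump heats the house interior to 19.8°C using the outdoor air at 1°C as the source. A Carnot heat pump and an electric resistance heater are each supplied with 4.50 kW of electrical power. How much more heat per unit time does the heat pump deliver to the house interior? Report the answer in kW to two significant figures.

66 kW

In absolute terms T_C = 274.15 K and T_H = 292.95 K, so ΔT = 18.80 K.
COP_Carnot = T_H/ΔT = 292.95/18.80 = 15.58.
The heat pump delivers Q̇_H = COP × Ẇ = 70.12 kW; the resistance heater delivers Ẇ = 4.500 kW.
Extra = (COP − 1)·Ẇ = 65.62 kW.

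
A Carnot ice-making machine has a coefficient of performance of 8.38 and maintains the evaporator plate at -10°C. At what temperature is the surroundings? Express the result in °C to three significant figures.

21.4 °C

COP_R = T_C/(T_H − T_C) gives T_H − T_C = T_C/COP.
With T_C = 263.15 K, T_H = 263.15 × (1 + 1/8.38) = 294.55 K.
Converting, 294.55 K = 21.40°C.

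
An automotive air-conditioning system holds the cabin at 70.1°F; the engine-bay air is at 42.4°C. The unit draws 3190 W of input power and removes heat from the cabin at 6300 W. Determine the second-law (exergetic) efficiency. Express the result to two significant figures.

0.14

COP_actual = Q̇_C/Ẇ = 6300/3190 = 1.975.
In absolute terms T_C = 294.32 K and T_H = 315.55 K, so ΔT = 21.23 K.
COP_Carnot = T_C/ΔT = 294.32/21.23 = 13.86.
η_II = COP_actual/COP_Carnot = 1.975/13.86 = 0.1425.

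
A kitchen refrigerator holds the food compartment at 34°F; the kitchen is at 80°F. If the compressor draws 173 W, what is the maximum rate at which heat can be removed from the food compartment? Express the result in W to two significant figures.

In absolute terms T_C = 274.26 K and T_H = 299.82 K, so ΔT = 25.56 K.
COP_Carnot = T_C/ΔT = 274.26/25.56 = 10.73.
Q̇_max = COP_Carnot × Ẇ = 10.73 × 173.0 W = 1857 W.

1900 W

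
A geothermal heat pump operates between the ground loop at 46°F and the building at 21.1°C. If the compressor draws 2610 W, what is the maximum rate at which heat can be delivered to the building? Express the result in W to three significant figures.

In absolute terms T_C = 280.93 K and T_H = 294.25 K, so ΔT = 13.32 K.
COP_Carnot = T_H/ΔT = 294.25/13.32 = 22.09.
Q̇_max = COP_Carnot × Ẇ = 22.09 × 2610 W = 57650 W.

57600 W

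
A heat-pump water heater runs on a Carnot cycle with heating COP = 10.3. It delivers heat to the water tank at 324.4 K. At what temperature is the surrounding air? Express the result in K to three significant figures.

293 K

COP_HP = T_H/(T_H − T_C) gives T_H − T_C = T_H/COP.
With T_H = 324.40 K, T_C = 324.40 × (1 − 1/10.3) = 292.90 K.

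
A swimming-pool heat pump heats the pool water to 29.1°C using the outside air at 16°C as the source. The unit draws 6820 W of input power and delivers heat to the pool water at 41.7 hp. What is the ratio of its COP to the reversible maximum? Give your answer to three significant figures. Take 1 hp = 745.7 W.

Converting, Q̇_H = 41.70 hp = 31100 W, so COP_actual = Q̇_H/Ẇ = 31100/6820 = 4.559.
In absolute terms T_C = 289.15 K and T_H = 302.25 K, so ΔT = 13.10 K.
COP_Carnot = T_H/ΔT = 302.25/13.10 = 23.07.
η_II = COP_actual/COP_Carnot = 4.559/23.07 = 0.1976.

0.198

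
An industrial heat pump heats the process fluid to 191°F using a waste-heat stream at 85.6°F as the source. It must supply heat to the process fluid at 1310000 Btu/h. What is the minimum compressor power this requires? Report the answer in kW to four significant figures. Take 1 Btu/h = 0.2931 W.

In absolute terms T_C = 302.93 K and T_H = 361.48 K, so ΔT = 58.56 K.
COP_Carnot = T_H/ΔT = 361.48/58.56 = 6.173.
Ẇ_min = Q̇/COP_Carnot = 1310000/6.173 = 212200 Btu/h = 62.20 kW.

62.20 kW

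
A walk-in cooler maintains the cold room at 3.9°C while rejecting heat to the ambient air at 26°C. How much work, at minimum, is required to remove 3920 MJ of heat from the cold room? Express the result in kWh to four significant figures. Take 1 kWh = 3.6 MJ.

86.86 kWh

In absolute terms T_C = 277.05 K and T_H = 299.15 K, so ΔT = 22.10 K.
The reversible limit is COP_R = T_C/ΔT = 12.54, so W_min = Q_C/COP = Q_C·ΔT/T_C.
W_min = 3920 × 22.10/277.05 = 312.7 MJ = 86.86 kWh.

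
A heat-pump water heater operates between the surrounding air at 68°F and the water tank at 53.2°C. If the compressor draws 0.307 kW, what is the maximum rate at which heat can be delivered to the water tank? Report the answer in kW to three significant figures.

3.02 kW

In absolute terms T_C = 293.15 K and T_H = 326.35 K, so ΔT = 33.20 K.
COP_Carnot = T_H/ΔT = 326.35/33.20 = 9.830.
Q̇_max = COP_Carnot × Ẇ = 9.830 × 0.3070 kW = 3.018 kW.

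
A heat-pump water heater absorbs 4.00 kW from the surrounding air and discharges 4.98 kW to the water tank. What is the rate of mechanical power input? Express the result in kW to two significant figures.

For a cyclic device the first law requires Q̇_H = Q̇_C + Ẇ.
Ẇ = Q̇_H − Q̇_C = 0.9800 kW.

0.98 kW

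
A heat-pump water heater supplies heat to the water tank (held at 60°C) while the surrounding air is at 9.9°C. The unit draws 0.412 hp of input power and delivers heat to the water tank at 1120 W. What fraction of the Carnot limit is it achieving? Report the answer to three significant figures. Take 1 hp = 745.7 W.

Converting, Q̇_H = 1120 W = 1.502 hp, so COP_actual = Q̇_H/Ẇ = 1.502/0.4120 = 3.645.
In absolute terms T_C = 283.05 K and T_H = 333.15 K, so ΔT = 50.10 K.
COP_Carnot = T_H/ΔT = 333.15/50.10 = 6.650.
η_II = COP_actual/COP_Carnot = 3.645/6.650 = 0.5482.

0.548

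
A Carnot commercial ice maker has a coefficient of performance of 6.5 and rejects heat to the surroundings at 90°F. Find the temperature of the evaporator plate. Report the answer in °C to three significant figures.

-8.49 °C

For a Carnot refrigerator COP_R = T_C/(T_H − T_C), so T_C = COP·T_H/(1 + COP).
With T_H = 305.37 K, T_C = 6.5 × 305.37/7.500 = 264.66 K.
Converting, 264.66 K = -8.49°C.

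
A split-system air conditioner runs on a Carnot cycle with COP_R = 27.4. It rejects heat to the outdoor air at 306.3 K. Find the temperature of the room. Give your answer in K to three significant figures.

296 K

For a Carnot refrigerator COP_R = T_C/(T_H − T_C), so T_C = COP·T_H/(1 + COP).
With T_H = 306.30 K, T_C = 27.4 × 306.30/28.40 = 295.51 K.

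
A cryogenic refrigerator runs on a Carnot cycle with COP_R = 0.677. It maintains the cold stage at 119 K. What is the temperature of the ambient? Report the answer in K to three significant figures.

295 K

COP_R = T_C/(T_H − T_C) gives T_H − T_C = T_C/COP.
With T_C = 119.00 K, T_H = 119.00 × (1 + 1/0.677) = 294.78 K.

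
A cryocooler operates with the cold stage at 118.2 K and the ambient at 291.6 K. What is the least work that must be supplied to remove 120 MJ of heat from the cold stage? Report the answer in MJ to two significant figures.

The reservoir spacing is ΔT = 291.6 − 118.2 = 173.4 K.
The reversible limit is COP_R = T_C/ΔT = 0.6817, so W_min = Q_C/COP = Q_C·ΔT/T_C.
W_min = 120.0 × 173.4/118.20 = 176.0 MJ.

180 MJ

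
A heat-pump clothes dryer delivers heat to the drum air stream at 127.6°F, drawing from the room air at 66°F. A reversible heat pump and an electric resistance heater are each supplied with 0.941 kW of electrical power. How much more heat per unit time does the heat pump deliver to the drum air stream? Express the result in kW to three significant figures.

8.03 kW

In absolute terms T_C = 292.04 K and T_H = 326.26 K, so ΔT = 34.22 K.
COP_Carnot = T_H/ΔT = 326.26/34.22 = 9.534.
The heat pump delivers Q̇_H = COP × Ẇ = 8.971 kW; the resistance heater delivers Ẇ = 0.9410 kW.
Extra = (COP − 1)·Ẇ = 8.030 kW.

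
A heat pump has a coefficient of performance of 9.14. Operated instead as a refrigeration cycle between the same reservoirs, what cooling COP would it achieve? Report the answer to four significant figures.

Since Q_H = Q_C + W for any cycle, COP_R = Q_C/W = Q_H/W − 1.
COP_R = 9.14 − 1 = 8.14.

8.140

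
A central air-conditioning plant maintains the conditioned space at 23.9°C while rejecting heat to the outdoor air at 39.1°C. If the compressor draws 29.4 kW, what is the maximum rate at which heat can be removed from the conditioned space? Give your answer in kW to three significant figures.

In absolute terms T_C = 297.05 K and T_H = 312.25 K, so ΔT = 15.20 K.
COP_Carnot = T_C/ΔT = 297.05/15.20 = 19.54.
Q̇_max = COP_Carnot × Ẇ = 19.54 × 29.40 kW = 574.6 kW.

575 kW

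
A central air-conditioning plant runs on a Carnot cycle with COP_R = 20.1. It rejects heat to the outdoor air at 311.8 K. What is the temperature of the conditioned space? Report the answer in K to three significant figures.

297 K

For a Carnot refrigerator COP_R = T_C/(T_H − T_C), so T_C = COP·T_H/(1 + COP).
With T_H = 311.80 K, T_C = 20.1 × 311.80/21.10 = 297.02 K.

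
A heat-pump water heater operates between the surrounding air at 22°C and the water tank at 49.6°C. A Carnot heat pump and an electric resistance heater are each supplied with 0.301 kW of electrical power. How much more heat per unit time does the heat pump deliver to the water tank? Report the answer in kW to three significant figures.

3.22 kW

In absolute terms T_C = 295.15 K and T_H = 322.75 K, so ΔT = 27.60 K.
COP_Carnot = T_H/ΔT = 322.75/27.60 = 11.69.
The heat pump delivers Q̇_H = COP × Ẇ = 3.520 kW; the resistance heater delivers Ẇ = 0.3010 kW.
Extra = (COP − 1)·Ẇ = 3.219 kW.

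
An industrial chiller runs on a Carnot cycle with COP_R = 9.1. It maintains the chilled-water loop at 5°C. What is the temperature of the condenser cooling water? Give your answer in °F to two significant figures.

96 °F

COP_R = T_C/(T_H − T_C) gives T_H − T_C = T_C/COP.
With T_C = 278.15 K, T_H = 278.15 × (1 + 1/9.1) = 308.72 K.
Converting, 308.72 K = 96.02°F.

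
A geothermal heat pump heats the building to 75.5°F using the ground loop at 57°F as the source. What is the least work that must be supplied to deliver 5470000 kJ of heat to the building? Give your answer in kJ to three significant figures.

189000 kJ

In absolute terms T_C = 287.04 K and T_H = 297.32 K, so ΔT = 10.28 K.
The reversible limit is COP_HP = T_H/ΔT = 28.93, so W_min = Q_H/COP = Q_H·ΔT/T_H.
W_min = 5470000 × 10.28/297.32 = 189100 kJ.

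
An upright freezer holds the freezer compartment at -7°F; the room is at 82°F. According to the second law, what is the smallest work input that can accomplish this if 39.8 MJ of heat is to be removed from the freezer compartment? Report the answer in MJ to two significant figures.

In absolute terms T_C = 251.48 K and T_H = 300.93 K, so ΔT = 49.44 K.
The reversible limit is COP_R = T_C/ΔT = 5.086, so W_min = Q_C/COP = Q_C·ΔT/T_C.
W_min = 39.80 × 49.44/251.48 = 7.825 MJ.

7.8 MJ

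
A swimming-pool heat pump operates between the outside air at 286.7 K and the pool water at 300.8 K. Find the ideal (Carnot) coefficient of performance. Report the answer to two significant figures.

21

The reservoir spacing is ΔT = 300.8 − 286.7 = 14.10 K.
For a reversible cycle, COP_Carnot = T_H/ΔT = 300.80/14.10 = 21.33.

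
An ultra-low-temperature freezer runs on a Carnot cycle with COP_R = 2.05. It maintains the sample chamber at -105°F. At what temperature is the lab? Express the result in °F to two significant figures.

COP_R = T_C/(T_H − T_C) gives T_H − T_C = T_C/COP.
With T_C = 197.04 K, T_H = 197.04 × (1 + 1/2.05) = 293.16 K.
Converting, 293.16 K = 68.01°F.

68 °F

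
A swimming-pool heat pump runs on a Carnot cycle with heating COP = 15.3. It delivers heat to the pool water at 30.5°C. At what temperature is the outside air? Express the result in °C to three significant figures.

10.7 °C

COP_HP = T_H/(T_H − T_C) gives T_H − T_C = T_H/COP.
With T_H = 303.65 K, T_C = 303.65 × (1 − 1/15.3) = 283.80 K.
Converting, 283.80 K = 10.65°C.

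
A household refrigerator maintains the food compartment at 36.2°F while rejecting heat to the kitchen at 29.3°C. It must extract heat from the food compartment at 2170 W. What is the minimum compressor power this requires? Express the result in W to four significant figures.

In absolute terms T_C = 275.48 K and T_H = 302.45 K, so ΔT = 26.97 K.
COP_Carnot = T_C/ΔT = 275.48/26.97 = 10.22.
Ẇ_min = Q̇/COP_Carnot = 2170/10.22 = 212.4 W.

212.4 W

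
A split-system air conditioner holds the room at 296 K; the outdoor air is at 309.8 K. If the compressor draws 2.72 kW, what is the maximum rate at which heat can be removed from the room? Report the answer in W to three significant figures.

58300 W

The reservoir spacing is ΔT = 309.8 − 296 = 13.80 K.
COP_Carnot = T_C/ΔT = 296.00/13.80 = 21.45.
Q̇_max = COP_Carnot × Ẇ = 21.45 × 2.720 kW = 58.34 kW = 58340 W.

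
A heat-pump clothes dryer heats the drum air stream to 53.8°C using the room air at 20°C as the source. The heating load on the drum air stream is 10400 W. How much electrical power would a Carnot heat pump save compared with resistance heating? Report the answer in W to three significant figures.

In absolute terms T_C = 293.15 K and T_H = 326.95 K, so ΔT = 33.80 K.
COP_Carnot = T_H/ΔT = 326.95/33.80 = 9.673.
Resistance heating needs Ẇ_res = Q̇_H = 10400 W; the reversible heat pump needs only Ẇ_hp = Q̇_H/COP = 1075 W.
Saving = 10400 − 1075 = 9325 W.

9320 W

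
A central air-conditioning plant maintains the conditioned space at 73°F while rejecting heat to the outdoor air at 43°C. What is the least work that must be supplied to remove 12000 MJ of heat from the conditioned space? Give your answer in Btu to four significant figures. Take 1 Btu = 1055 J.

777300 Btu

In absolute terms T_C = 295.93 K and T_H = 316.15 K, so ΔT = 20.22 K.
The reversible limit is COP_R = T_C/ΔT = 14.63, so W_min = Q_C/COP = Q_C·ΔT/T_C.
W_min = 12000 × 20.22/295.93 = 820.0 MJ = 777300 Btu.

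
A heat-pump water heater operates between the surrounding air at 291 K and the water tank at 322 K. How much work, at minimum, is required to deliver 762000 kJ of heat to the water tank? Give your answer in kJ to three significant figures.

The reservoir spacing is ΔT = 322 − 291 = 31.00 K.
The reversible limit is COP_HP = T_H/ΔT = 10.39, so W_min = Q_H/COP = Q_H·ΔT/T_H.
W_min = 762000 × 31.00/322.00 = 73360 kJ.

73400 kJ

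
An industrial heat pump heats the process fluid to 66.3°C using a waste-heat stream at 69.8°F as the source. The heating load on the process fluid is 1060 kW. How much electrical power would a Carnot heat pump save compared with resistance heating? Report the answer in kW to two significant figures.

920 kW

In absolute terms T_C = 294.15 K and T_H = 339.45 K, so ΔT = 45.30 K.
COP_Carnot = T_H/ΔT = 339.45/45.30 = 7.493.
Resistance heating needs Ẇ_res = Q̇_H = 1060 kW; the reversible heat pump needs only Ẇ_hp = Q̇_H/COP = 141.5 kW.
Saving = 1060 − 141.5 = 918.5 kW.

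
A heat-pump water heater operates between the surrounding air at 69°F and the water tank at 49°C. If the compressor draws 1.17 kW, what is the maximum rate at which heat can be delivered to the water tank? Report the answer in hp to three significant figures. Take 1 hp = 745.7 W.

17.8 hp

In absolute terms T_C = 293.71 K and T_H = 322.15 K, so ΔT = 28.44 K.
COP_Carnot = T_H/ΔT = 322.15/28.44 = 11.33.
Q̇_max = COP_Carnot × Ẇ = 11.33 × 1.170 kW = 13.25 kW = 17.77 hp.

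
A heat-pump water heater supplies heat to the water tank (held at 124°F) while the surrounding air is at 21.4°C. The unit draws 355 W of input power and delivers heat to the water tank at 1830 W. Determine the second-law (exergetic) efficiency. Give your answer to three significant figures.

COP_actual = Q̇_H/Ẇ = 1830/355.0 = 5.155.
In absolute terms T_C = 294.55 K and T_H = 324.26 K, so ΔT = 29.71 K.
COP_Carnot = T_H/ΔT = 324.26/29.71 = 10.91.
η_II = COP_actual/COP_Carnot = 5.155/10.91 = 0.4723.

0.472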